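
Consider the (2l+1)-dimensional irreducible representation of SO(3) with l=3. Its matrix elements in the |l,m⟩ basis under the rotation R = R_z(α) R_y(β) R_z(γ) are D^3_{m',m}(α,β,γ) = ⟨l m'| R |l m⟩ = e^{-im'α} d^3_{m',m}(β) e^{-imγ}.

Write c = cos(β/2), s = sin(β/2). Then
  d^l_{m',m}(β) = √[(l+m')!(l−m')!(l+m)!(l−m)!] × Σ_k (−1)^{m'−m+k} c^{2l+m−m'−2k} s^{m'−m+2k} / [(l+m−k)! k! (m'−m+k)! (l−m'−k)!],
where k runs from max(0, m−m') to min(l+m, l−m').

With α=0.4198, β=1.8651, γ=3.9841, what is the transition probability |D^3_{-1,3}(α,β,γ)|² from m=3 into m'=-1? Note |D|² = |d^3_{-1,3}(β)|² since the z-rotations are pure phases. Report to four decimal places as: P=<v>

P=0.3272

Split into d^3_{-1,3}(β=1.8651) × two z-phases.
c=cos(1.8651/2)=0.595788, s=sin(1.8651/2)=0.803142; N=√[2·24·720·1]=185.903201
k: max(0,(3)−(-1))=4 … min(3+(3),3−(-1))=4
  k=4: (−1)^0·185.9032/(48)·0.5958^2·0.8031^4 = +0.572003
d^3_{-1,3}(1.8651) = +0.572003
|D^3_{-1,3}|² = |d^3_{-1,3}(β)|² = (+0.572003)² = 0.327187 (the z-rotation phases have unit modulus)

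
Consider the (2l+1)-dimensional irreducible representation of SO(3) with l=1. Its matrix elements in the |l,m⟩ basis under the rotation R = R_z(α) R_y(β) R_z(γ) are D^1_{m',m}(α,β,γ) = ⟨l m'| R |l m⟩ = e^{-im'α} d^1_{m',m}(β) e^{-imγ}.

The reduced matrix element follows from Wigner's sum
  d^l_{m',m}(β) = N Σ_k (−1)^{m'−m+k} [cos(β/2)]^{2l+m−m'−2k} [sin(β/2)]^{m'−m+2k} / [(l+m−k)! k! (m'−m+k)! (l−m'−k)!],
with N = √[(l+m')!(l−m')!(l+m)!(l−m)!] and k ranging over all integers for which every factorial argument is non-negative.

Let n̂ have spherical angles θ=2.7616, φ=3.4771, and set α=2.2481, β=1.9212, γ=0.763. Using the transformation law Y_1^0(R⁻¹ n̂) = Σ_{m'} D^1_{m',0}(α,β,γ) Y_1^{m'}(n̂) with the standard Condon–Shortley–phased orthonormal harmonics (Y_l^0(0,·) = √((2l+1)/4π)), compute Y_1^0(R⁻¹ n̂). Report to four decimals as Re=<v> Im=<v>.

Need the full column D^1_{m',0} for m'=−1..1 at α=2.2481, β=1.9212, γ=0.763.
cos(β/2)=0.573028, sin(β/2)=0.819536
d^1_{-1,0}: single k=1 term ⇒ +0.664139;  D = -0.416212+0.517540i
d^1_{0,0}: k∈[0..1] ⇒ +0.328362 -0.671638 = -0.343277;  D = -0.343277+0.000000i
d^1_{1,0}: single k=0 term ⇒ -0.664139;  D = +0.416212+0.517540i
Y_1^{m'}(θ=2.7616,φ=3.4771) and Σ D·Y over m':
  (-0.4162+0.5175i)·(-0.1210+0.0422i)  (-0.3433+0.0000i)·(-0.4537+0.0000i)  (+0.4162+0.5175i)·(+0.1210+0.0422i)
Y_1^0(R⁻¹ n̂) = +0.212815+0.000000i

Re=0.2128 Im=0.0000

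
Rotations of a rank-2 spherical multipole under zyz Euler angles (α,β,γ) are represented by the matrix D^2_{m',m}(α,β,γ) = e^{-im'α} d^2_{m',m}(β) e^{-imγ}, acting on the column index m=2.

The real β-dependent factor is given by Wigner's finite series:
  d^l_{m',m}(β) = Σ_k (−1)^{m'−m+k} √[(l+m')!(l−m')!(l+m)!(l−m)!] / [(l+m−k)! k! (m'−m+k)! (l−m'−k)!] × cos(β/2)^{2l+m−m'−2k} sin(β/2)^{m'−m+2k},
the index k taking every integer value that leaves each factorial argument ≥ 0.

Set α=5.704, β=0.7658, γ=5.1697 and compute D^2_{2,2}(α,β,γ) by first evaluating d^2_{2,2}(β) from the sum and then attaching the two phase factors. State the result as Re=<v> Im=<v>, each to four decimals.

Re=-0.7184 Im=-0.1787

D^2_{2,2}(5.704,0.7658,5.1697) = e^{-i·2·5.704}·d^2_{2,2}(0.7658)·e^{-i·2·5.1697}. Compute d first:
Half-angle: c=0.927585, s=0.373612. N=√(24·1·24·1)=24.000000
k: max(0,(2)−(2))=0 … min(2+(2),2−(2))=0
  k=0: (−1)^0·24.0000/(24)·0.9276^4·0.3736^0 = +0.740312
d^2_{2,2}(0.7658) = +0.740312
D = (+0.400833+0.916151i)·(+0.740312)·(-0.610090+0.792332i) = -0.718429-0.178669i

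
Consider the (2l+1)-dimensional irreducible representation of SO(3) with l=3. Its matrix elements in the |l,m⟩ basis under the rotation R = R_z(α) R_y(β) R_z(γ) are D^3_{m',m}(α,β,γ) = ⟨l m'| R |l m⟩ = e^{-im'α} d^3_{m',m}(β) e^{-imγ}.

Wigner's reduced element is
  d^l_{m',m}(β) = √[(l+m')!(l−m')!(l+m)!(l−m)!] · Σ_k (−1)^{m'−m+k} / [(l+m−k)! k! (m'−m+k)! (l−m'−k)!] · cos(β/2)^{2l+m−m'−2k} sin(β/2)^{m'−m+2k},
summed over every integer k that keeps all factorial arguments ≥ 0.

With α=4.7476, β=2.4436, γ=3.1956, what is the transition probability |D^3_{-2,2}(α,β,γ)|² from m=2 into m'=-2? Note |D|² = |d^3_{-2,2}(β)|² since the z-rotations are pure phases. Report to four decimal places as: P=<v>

P=0.0541

Split into d^3_{-2,2}(β=2.4436) × two z-phases.
Half-angle: c=0.341955, s=0.939716. N=√(1·120·120·1)=120.000000
Admissible k: 4..5 (factorial args all ≥0)
  k=4: (−1)^0·120.0000/(24)·0.3420^2·0.9397^4 = +0.455926
  k=5: (−1)^1·120.0000/(120)·0.3420^0·0.9397^6 = -0.688622
d^3_{-2,2}(2.4436) = +0.455926 -0.688622 = -0.232696
|D^3_{-2,2}|² = |d^3_{-2,2}(β)|² = (-0.232696)² = 0.054147 (the z-rotation phases have unit modulus)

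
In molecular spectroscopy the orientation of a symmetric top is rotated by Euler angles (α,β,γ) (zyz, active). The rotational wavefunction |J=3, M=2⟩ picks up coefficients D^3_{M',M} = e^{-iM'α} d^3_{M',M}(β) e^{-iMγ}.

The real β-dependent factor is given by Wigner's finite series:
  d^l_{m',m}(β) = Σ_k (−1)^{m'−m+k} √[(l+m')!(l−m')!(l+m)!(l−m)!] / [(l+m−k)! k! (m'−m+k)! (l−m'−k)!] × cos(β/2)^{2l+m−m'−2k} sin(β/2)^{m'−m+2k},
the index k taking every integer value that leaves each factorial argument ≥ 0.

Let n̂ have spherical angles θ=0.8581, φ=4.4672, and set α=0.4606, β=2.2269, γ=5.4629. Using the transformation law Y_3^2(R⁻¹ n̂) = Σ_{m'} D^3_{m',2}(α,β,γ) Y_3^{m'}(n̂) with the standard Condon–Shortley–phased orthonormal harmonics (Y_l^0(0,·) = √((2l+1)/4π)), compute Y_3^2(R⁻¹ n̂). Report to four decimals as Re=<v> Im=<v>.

Re=0.1864 Im=0.2420

Need the full column D^3_{m',2} for m'=−3..3 at α=0.4606, β=2.2269, γ=5.4629.
cos(β/2)=0.441569, sin(β/2)=0.897227
d^3_{-3,2}: single k=5 term ⇒ +0.628907;  D = -0.624443+0.074802i
d^3_{-2,2}: k∈[4..5] ⇒ +0.631796 -0.521693 = +0.110103;  D = -0.092107+0.060322i
d^3_{-1,2}: k∈[3..4] ⇒ +0.393308 -0.811916 = -0.418608;  D = +0.211756-0.361099i
d^3_{0,2}: k∈[2..3] ⇒ +0.167633 -0.692098 = -0.524465;  D = +0.036564-0.523189i
d^3_{1,2}: k∈[1..2] ⇒ +0.047631 -0.393308 = -0.345676;  D = -0.131686-0.319611i
d^3_{2,2}: k∈[0..1] ⇒ +0.007413 -0.153027 = -0.145614;  D = -0.109534-0.095947i
d^3_{3,2}: single k=0 term ⇒ -0.036895;  D = -0.035667-0.009441i
Y_3^{m'}(θ=0.8581,φ=4.4672) and Σ D·Y over m':
  (-0.6244+0.0748i)·(+0.1213-0.1340i)  (-0.0921+0.0603i)·(-0.3375-0.1802i)  (+0.2118-0.3611i)·(-0.0675+0.2699i)  (+0.0366-0.5232i)·(-0.2104+0.0000i)  (-0.1317-0.3196i)·(+0.0675+0.2699i)  (-0.1095-0.0959i)·(-0.3375+0.1802i)  (-0.0357-0.0094i)·(-0.1213-0.1340i)
Y_3^2(R⁻¹ n̂) = +0.186392+0.242028i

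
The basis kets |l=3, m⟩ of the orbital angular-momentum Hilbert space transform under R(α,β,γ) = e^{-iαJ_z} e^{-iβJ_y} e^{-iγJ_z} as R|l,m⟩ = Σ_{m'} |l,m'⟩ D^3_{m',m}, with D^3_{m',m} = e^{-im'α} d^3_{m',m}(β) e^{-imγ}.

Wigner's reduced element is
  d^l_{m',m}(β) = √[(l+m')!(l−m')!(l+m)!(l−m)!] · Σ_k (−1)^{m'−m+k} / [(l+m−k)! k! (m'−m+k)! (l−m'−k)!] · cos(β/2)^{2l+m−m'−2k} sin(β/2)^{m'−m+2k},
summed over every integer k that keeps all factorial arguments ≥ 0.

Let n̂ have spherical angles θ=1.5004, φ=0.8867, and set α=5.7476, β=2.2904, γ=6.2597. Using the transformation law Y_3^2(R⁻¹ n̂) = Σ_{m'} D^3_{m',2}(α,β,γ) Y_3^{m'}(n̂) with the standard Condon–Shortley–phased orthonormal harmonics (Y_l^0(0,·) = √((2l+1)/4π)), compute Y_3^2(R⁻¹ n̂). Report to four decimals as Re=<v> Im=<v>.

Re=-0.0618 Im=-0.0225

Need the full column D^3_{m',2} for m'=−3..3 at α=5.7476, β=2.2904, γ=6.2597.
cos(β/2)=0.412864, sin(β/2)=0.910793
d^3_{-3,2}: single k=5 term ⇒ +0.633841;  D = +0.006979-0.633803i
d^3_{-2,2}: k∈[4..5] ⇒ +0.586492 -0.570844 = +0.015648;  D = +0.008134-0.013368i
d^3_{-1,2}: k∈[3..4] ⇒ +0.336287 -0.818285 = -0.481999;  D = -0.425597+0.226252i
d^3_{0,2}: k∈[2..3] ⇒ +0.132016 -0.642470 = -0.510454;  D = -0.509891-0.023968i
d^3_{1,2}: k∈[1..2] ⇒ +0.034551 -0.336287 = -0.301736;  D = -0.251968-0.166003i
d^3_{2,2}: k∈[0..1] ⇒ +0.004953 -0.120514 = -0.115561;  D = -0.050541-0.103923i
d^3_{3,2}: single k=0 term ⇒ -0.026763;  D = +0.002217-0.026671i
Y_3^{m'}(θ=1.5004,φ=0.8867) and Σ D·Y over m':
  (+0.0070-0.6338i)·(-0.3670-0.1918i)  (+0.0081-0.0134i)·(-0.0144-0.0701i)  (-0.4256+0.2263i)·(-0.1987+0.2437i)  (-0.5099-0.0240i)·(-0.0781+0.0000i)  (-0.2520-0.1660i)·(+0.1987+0.2437i)  (-0.0505-0.1039i)·(-0.0144+0.0701i)  (+0.0022-0.0267i)·(+0.3670-0.1918i)
Y_3^2(R⁻¹ n̂) = -0.061822-0.022504i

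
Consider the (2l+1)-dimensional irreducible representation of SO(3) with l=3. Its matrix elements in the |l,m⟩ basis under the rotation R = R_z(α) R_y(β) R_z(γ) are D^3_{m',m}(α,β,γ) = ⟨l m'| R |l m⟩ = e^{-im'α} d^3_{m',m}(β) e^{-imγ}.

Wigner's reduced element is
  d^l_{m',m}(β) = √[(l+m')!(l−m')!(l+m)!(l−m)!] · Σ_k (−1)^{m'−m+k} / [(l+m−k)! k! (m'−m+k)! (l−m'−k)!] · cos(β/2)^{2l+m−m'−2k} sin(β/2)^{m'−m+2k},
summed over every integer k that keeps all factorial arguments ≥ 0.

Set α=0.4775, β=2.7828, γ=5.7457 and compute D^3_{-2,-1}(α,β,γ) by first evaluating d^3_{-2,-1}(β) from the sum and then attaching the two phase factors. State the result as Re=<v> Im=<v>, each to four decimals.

Split into d^3_{-2,-1}(β=2.7828) × two z-phases.
With c≡cos(β/2)=0.178436 and s≡sin(β/2)=0.983952, N=[1·120·2·24]^{1/2}=75.894664
The bounds max(0,m−m')=1 and min(l+m,l−m')=2 give 2 terms
  k=1: (−1)^0·75.8947/(24)·0.1784^5·0.9840^1 = +0.000563
  k=2: (−1)^1·75.8947/(12)·0.1784^3·0.9840^3 = -0.034229
d^3_{-2,-1}(2.7828) = +0.000563 -0.034229 = -0.033666
Attach z-rotation phases: D = e^{-i(-2)(0.4775)}·(-0.033666)·e^{-i(-1)(5.7457)} = -0.030774-0.013651i

Re=-0.0308 Im=-0.0137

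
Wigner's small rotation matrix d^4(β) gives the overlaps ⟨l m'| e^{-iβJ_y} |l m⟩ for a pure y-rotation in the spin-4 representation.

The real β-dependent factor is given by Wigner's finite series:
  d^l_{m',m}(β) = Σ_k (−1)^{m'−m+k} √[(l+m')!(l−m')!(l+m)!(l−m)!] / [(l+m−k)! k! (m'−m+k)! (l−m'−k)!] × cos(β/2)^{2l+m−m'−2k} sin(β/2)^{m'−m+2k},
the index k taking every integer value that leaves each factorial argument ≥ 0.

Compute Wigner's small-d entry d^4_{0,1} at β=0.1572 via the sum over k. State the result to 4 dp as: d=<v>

d=0.3309

d^4_{0,1}(β=0.1572) via Wigner's sum:
c=cos(0.1572/2)=0.996913, s=sin(0.1572/2)=0.078519; N=√[24·24·120·6]=643.987578
k∈{1,2,3,4} keeps every argument non-negative
  k=1: (−1)^0·643.9876/(144)·0.9969^7·0.0785^1 = +0.343629
  k=2: (−1)^1·643.9876/(24)·0.9969^5·0.0785^3 = -0.012790
  k=3: (−1)^2·643.9876/(24)·0.9969^3·0.0785^5 = +0.000079
  k=4: (−1)^3·643.9876/(144)·0.9969^1·0.0785^7 = -0.000000
d^4_{0,1}(0.1572) = +0.343629 -0.012790 +0.000079 -0.000000 = +0.330918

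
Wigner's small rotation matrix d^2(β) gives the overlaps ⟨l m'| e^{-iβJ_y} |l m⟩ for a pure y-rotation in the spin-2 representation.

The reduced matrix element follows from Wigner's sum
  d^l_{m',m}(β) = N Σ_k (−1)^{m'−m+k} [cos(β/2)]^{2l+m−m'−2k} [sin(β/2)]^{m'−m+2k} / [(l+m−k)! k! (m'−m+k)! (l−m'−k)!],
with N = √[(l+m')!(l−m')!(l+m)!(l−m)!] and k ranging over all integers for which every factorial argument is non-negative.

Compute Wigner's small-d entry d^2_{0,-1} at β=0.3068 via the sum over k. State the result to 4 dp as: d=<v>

d^2_{0,-1}(β=0.3068) via Wigner's sum:
c=cos(0.3068/2)=0.988257, s=sin(0.3068/2)=0.152799; N=√[2·2·1·6]=4.898979
k: max(0,(-1)−(0))=0 … min(2+(-1),2−(0))=1
  k=0: (−1)^1·4.8990/(2)·0.9883^3·0.1528^1 = -0.361249
  k=1: (−1)^2·4.8990/(2)·0.9883^1·0.1528^3 = +0.008636
d^2_{0,-1}(0.3068) = -0.361249 +0.008636 = -0.352613

d=-0.3526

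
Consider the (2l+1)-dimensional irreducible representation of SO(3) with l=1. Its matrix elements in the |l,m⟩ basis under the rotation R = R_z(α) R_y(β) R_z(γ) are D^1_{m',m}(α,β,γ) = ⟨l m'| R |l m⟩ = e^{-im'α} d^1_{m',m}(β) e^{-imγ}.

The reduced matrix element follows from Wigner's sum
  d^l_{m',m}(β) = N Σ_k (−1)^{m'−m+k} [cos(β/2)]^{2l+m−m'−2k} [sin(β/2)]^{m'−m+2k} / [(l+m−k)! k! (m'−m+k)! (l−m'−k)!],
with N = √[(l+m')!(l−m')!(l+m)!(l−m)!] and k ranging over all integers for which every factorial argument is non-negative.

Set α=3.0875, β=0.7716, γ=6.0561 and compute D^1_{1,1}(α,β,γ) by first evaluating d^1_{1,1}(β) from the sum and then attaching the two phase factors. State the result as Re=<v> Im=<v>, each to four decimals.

Re=-0.8247 Im=-0.2382

D^1_{1,1}(3.0875,0.7716,6.0561) = e^{-i·1·3.0875}·d^1_{1,1}(0.7716)·e^{-i·1·6.0561}. Compute d first:
With c≡cos(β/2)=0.926498 and s≡sin(β/2)=0.376300, N=[2·1·2·1]^{1/2}=2.000000
k: max(0,(1)−(1))=0 … min(1+(1),1−(1))=0
  k=0: (−1)^0·2.0000/(2)·0.9265^2·0.3763^0 = +0.858398
d^1_{1,1}(0.7716) = +0.858398
Phases: e^{-i·(1)·3.0875}=-0.998537-0.054066i, e^{-i·(1)·6.0561}=+0.974327+0.225139i ⇒ D=-0.824688-0.238195i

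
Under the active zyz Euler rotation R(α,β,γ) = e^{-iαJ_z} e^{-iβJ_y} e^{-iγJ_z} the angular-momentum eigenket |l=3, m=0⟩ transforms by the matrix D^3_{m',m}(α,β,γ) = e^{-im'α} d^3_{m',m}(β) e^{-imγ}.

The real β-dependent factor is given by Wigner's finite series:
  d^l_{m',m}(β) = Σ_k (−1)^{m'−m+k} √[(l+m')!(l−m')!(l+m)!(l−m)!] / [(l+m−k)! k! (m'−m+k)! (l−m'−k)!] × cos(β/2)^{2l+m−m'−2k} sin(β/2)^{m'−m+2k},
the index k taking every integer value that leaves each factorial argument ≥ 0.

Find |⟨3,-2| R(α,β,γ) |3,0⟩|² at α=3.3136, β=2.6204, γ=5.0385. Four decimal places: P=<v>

Split into d^3_{-2,0}(β=2.6204) × two z-phases.
c=cos(2.6204/2)=0.257657, s=sin(2.6204/2)=0.966237; N=√[1·120·6·6]=65.726707
k: max(0,(0)−(-2))=2 … min(3+(0),3−(-2))=3
  k=2: (−1)^0·65.7267/(12)·0.2577^4·0.9662^2 = +0.022537
  k=3: (−1)^1·65.7267/(12)·0.2577^2·0.9662^4 = -0.316940
d^3_{-2,0}(2.6204) = +0.022537 -0.316940 = -0.294403
|D^3_{-2,0}|² = |d^3_{-2,0}(β)|² = (-0.294403)² = 0.086673 (the z-rotation phases have unit modulus)

P=0.0867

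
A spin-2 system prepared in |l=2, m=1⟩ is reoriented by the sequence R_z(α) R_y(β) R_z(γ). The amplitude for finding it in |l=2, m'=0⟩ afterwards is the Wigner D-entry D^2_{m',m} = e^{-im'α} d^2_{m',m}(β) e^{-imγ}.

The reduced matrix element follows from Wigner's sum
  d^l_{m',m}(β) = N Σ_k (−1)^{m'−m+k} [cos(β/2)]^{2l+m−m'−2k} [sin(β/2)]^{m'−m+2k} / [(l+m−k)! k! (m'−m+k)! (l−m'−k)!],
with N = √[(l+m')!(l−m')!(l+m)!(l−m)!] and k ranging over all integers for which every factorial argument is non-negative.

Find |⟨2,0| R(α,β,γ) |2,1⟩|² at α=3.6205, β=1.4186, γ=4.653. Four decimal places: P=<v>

First d^2_{0,1}(β=1.4186), then the phase factors e^{-i(0)α} and e^{-i(1)γ}:
Half-angle: c=0.758818, s=0.651303. N=√(2·2·6·1)=4.898979
The bounds max(0,m−m')=1 and min(l+m,l−m')=2 give 2 terms
  k=1: (−1)^0·4.8990/(2)·0.7588^3·0.6513^1 = +0.697062
  k=2: (−1)^1·4.8990/(2)·0.7588^1·0.6513^3 = -0.513525
d^2_{0,1}(1.4186) = +0.697062 -0.513525 = +0.183536
|D^2_{0,1}|² = |d^2_{0,1}(β)|² = (+0.183536)² = 0.033686 (the z-rotation phases have unit modulus)

P=0.0337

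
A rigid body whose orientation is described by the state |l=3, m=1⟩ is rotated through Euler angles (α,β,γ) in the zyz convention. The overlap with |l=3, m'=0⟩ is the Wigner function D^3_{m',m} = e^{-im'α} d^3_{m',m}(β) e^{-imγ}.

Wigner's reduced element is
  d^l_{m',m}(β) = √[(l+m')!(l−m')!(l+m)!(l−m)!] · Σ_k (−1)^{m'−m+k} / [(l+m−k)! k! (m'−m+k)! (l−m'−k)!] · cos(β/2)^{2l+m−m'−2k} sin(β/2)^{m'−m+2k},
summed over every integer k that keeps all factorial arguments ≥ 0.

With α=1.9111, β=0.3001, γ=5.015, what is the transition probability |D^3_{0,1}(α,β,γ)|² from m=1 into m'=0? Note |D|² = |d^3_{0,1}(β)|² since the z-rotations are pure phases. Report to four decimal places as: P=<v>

P=0.2080

Split into d^3_{0,1}(β=0.3001) × two z-phases.
Half-angle: c=0.988764, s=0.149488. N=√(6·6·24·2)=41.569219
Admissible k: 1..3 (factorial args all ≥0)
  k=1: (−1)^0·41.5692/(12)·0.9888^5·0.1495^1 = +0.489393
  k=2: (−1)^1·41.5692/(4)·0.9888^3·0.1495^3 = -0.033559
  k=3: (−1)^2·41.5692/(12)·0.9888^1·0.1495^5 = +0.000256
d^3_{0,1}(0.3001) = +0.489393 -0.033559 +0.000256 = +0.456090
|D^3_{0,1}|² = |d^3_{0,1}(β)|² = (+0.456090)² = 0.208018 (the z-rotation phases have unit modulus)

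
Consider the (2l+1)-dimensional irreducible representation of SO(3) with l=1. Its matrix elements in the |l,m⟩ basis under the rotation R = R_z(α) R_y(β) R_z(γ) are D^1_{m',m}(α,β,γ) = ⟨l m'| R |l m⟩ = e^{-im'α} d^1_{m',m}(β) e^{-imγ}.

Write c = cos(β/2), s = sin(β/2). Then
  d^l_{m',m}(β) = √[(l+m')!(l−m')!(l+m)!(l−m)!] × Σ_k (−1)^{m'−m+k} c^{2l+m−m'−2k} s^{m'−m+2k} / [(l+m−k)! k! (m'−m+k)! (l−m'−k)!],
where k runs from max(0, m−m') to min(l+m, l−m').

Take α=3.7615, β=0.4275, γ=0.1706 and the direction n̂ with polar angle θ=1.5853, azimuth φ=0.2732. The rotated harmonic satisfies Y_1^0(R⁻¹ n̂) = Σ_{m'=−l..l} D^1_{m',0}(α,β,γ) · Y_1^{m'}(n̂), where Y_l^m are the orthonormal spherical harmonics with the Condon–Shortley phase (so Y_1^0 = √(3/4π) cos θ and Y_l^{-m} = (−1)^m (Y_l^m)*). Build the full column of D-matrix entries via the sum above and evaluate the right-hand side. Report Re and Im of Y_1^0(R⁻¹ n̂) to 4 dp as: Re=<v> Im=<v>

Re=-0.1969 Im=0.0000

Need the full column D^1_{m',0} for m'=−1..1 at α=3.7615, β=0.4275, γ=0.1706.
cos(β/2)=0.977242, sin(β/2)=0.212126
d^1_{-1,0}: single k=1 term ⇒ +0.293164;  D = -0.238616-0.170317i
d^1_{0,0}: k∈[0..1] ⇒ +0.955003 -0.044997 = +0.910005;  D = +0.910005+0.000000i
d^1_{1,0}: single k=0 term ⇒ -0.293164;  D = +0.238616-0.170317i
Y_1^{m'}(θ=1.5853,φ=0.2732) and Σ D·Y over m':
  (-0.2386-0.1703i)·(+0.3326-0.0932i)  (+0.9100+0.0000i)·(-0.0071+0.0000i)  (+0.2386-0.1703i)·(-0.3326-0.0932i)
Y_1^0(R⁻¹ n̂) = -0.196948+0.000000i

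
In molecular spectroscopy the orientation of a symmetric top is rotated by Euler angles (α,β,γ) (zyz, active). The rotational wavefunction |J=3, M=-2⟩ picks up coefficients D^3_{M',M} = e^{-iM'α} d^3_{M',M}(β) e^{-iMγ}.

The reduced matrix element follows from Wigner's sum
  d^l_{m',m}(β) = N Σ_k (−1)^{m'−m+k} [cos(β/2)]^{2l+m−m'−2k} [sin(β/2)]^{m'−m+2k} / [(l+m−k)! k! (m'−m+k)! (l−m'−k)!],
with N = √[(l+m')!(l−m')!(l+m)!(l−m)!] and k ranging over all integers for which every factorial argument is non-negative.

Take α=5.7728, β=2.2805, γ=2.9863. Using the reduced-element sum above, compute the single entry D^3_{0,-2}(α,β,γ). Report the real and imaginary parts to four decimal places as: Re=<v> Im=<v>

Re=-0.4888 Im=0.1569

D^3_{0,-2}(5.7728,2.2805,2.9863) = e^{-i·0·5.7728}·d^3_{0,-2}(2.2805)·e^{-i·-2·2.9863}. Compute d first:
With c≡cos(β/2)=0.417367 and s≡sin(β/2)=0.908738, N=[6·6·1·120]^{1/2}=65.726707
The bounds max(0,m−m')=0 and min(l+m,l−m')=1 give 2 terms
  k=0: (−1)^2·65.7267/(12)·0.4174^4·0.9087^2 = +0.137250
  k=1: (−1)^3·65.7267/(12)·0.4174^2·0.9087^4 = -0.650657
d^3_{0,-2}(2.2805) = +0.137250 -0.650657 = -0.513407
Phases: e^{-i·(0)·5.7728}=+1.000000+0.000000i, e^{-i·(-2)·2.9863}=+0.952155-0.305616i ⇒ D=-0.488843+0.156905i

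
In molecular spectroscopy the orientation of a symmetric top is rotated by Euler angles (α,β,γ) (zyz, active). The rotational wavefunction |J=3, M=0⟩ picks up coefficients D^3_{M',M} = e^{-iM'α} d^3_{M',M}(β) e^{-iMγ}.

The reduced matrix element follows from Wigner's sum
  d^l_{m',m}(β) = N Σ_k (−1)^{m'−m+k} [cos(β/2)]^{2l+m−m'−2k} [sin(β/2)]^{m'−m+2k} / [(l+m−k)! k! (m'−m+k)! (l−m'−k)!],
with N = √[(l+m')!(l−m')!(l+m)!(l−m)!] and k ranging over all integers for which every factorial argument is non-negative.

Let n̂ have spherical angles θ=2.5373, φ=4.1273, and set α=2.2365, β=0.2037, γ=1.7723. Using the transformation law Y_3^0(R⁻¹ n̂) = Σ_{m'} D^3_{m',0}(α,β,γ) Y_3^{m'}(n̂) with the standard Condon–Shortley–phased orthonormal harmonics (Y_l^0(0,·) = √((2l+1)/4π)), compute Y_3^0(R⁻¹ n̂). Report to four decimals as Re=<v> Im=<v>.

Need the full column D^3_{m',0} for m'=−3..3 at α=2.2365, β=0.2037, γ=1.7723.
cos(β/2)=0.994818, sin(β/2)=0.101674
d^3_{-3,0}: single k=3 term ⇒ +0.004628;  D = +0.004214+0.001914i
d^3_{-2,0}: k∈[2..3] ⇒ +0.055457 -0.000579 = +0.054877;  D = -0.013012-0.053313i
d^3_{-1,0}: k∈[1..3] ⇒ +0.343177 -0.010754 +0.000037 = +0.332460;  D = -0.205332+0.261474i
d^3_{0,0}: k∈[0..3] ⇒ +0.969307 -0.091125 +0.000952 -0.000001 = +0.879133;  D = +0.879133+0.000000i
d^3_{1,0}: k∈[0..2] ⇒ -0.343177 +0.010754 -0.000037 = -0.332460;  D = +0.205332+0.261474i
d^3_{2,0}: k∈[0..1] ⇒ +0.055457 -0.000579 = +0.054877;  D = -0.013012+0.053313i
d^3_{3,0}: single k=0 term ⇒ -0.004628;  D = -0.004214+0.001914i
Y_3^{m'}(θ=2.5373,φ=4.1273) and Σ D·Y over m':
  (+0.0042+0.0019i)·(+0.0752+0.0140i)  (-0.0130-0.0533i)·(+0.1059+0.2500i)  (-0.2053+0.2615i)·(-0.2420+0.3652i)  (+0.8791+0.0000i)·(-0.1185+0.0000i)  (+0.2053+0.2615i)·(+0.2420+0.3652i)  (-0.0130+0.0533i)·(+0.1059-0.2500i)  (-0.0042+0.0019i)·(-0.0752+0.0140i)
Y_3^0(R⁻¹ n̂) = -0.171324+0.000000i

Re=-0.1713 Im=0.0000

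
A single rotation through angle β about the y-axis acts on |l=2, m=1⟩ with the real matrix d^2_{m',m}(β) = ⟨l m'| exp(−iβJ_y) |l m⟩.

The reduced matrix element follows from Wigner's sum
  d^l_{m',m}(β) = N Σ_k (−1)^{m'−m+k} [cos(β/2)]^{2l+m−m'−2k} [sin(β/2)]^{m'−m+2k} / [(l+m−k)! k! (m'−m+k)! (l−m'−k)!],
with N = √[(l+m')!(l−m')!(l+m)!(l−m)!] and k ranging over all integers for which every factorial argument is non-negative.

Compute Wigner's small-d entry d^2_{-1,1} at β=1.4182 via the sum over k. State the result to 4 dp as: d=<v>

d=0.5529

d^2_{-1,1}(β=1.4182) via Wigner's sum:
c=cos(1.4182/2)=0.758948, s=sin(1.4182/2)=0.651151; N=√[1·6·6·1]=6.000000
Admissible k: 2..3 (factorial args all ≥0)
  k=2: (−1)^0·6.0000/(2)·0.7589^2·0.6512^2 = +0.732671
  k=3: (−1)^1·6.0000/(6)·0.7589^0·0.6512^4 = -0.179774
d^2_{-1,1}(1.4182) = +0.732671 -0.179774 = +0.552897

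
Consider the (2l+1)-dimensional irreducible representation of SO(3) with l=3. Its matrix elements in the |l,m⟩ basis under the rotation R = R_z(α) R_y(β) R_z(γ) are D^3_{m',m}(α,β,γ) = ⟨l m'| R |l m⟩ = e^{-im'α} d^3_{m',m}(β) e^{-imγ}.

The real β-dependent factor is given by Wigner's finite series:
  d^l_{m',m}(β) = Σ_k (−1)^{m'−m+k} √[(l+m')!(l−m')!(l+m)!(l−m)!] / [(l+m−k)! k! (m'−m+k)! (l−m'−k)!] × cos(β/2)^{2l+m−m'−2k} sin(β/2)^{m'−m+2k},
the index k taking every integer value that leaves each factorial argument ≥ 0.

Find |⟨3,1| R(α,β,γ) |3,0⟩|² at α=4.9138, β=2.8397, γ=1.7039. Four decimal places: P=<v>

P=0.2098

Split into d^3_{1,0}(β=2.8397) × two z-phases.
With c≡cos(β/2)=0.150374 and s≡sin(β/2)=0.988629, N=[24·2·6·6]^{1/2}=41.569219
The bounds max(0,m−m')=0 and min(l+m,l−m')=2 give 3 terms
  k=0: (−1)^1·41.5692/(12)·0.1504^5·0.9886^1 = -0.000263
  k=1: (−1)^2·41.5692/(4)·0.1504^3·0.9886^3 = +0.034145
  k=2: (−1)^3·41.5692/(12)·0.1504^1·0.9886^5 = -0.491960
d^3_{1,0}(2.8397) = -0.000263 +0.034145 -0.491960 = -0.458078
|D^3_{1,0}|² = |d^3_{1,0}(β)|² = (-0.458078)² = 0.209836 (the z-rotation phases have unit modulus)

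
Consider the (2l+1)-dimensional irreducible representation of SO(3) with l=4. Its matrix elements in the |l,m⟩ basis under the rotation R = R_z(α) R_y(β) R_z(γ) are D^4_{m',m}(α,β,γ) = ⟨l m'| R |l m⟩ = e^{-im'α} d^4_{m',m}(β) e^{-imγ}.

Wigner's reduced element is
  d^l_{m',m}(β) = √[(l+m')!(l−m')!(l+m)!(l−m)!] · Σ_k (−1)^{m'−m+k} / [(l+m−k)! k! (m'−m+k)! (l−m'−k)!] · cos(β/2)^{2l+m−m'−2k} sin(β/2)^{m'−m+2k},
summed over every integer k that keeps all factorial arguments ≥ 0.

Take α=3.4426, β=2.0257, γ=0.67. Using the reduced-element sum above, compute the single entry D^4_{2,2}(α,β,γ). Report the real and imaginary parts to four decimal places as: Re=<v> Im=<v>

Re=-0.1547 Im=-0.3974

Split into d^4_{2,2}(β=2.0257) × two z-phases.
With c≡cos(β/2)=0.529445 and s≡sin(β/2)=0.848344, N=[720·2·720·2]^{1/2}=1440.000000
k: max(0,(2)−(2))=0 … min(4+(2),4−(2))=2
  k=0: (−1)^0·1440.0000/(1440)·0.5294^8·0.8483^0 = +0.006174
  k=1: (−1)^1·1440.0000/(120)·0.5294^6·0.8483^2 = -0.190218
  k=2: (−1)^2·1440.0000/(96)·0.5294^4·0.8483^4 = +0.610469
d^4_{2,2}(2.0257) = +0.006174 -0.190218 +0.610469 = +0.426425
D = (+0.824196-0.566304i)·(+0.426425)·(+0.228753-0.973485i) = -0.154686-0.397379i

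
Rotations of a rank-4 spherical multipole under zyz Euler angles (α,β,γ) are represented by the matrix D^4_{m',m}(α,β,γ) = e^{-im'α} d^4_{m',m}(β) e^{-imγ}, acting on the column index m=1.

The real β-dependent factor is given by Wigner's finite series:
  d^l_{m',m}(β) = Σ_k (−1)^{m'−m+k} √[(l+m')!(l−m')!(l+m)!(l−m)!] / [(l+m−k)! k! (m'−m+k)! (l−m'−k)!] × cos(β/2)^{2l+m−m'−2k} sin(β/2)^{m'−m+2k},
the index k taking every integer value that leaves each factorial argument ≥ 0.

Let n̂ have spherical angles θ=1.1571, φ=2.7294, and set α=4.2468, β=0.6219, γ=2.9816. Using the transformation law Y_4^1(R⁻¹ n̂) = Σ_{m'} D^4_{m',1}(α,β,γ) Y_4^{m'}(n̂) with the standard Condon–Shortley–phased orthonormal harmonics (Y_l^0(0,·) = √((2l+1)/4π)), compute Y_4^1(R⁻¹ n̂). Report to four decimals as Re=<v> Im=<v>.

Need the full column D^4_{m',1} for m'=−4..4 at α=4.2468, β=0.6219, γ=2.9816.
cos(β/2)=0.952043, sin(β/2)=0.305963
d^4_{-4,1}: single k=5 term ⇒ +0.017315;  D = +0.002271+0.017165i
d^4_{-3,1}: k∈[4..5] ⇒ +0.095241 -0.005902 = +0.089339;  D = -0.084401-0.029289i
d^4_{-2,1}: k∈[3..5] ⇒ +0.316815 -0.049082 +0.001014 = +0.268747;  D = +0.192715-0.187313i
d^4_{-1,1}: k∈[2..5] ⇒ +0.697074 -0.215986 +0.011154 -0.000077 = +0.492165;  D = +0.148074+0.469362i
d^4_{0,1}: k∈[1..4] ⇒ +0.970021 -0.601115 +0.062084 -0.001069 = +0.429922;  D = -0.424431-0.068491i
d^4_{1,1}: k∈[0..3] ⇒ +0.674922 -1.045611 +0.215986 -0.007436 = -0.162139;  D = -0.094943+0.131433i
d^4_{2,1}: k∈[0..2] ⇒ -0.920243 +0.475223 -0.032721 = -0.477741;  D = -0.220452-0.423837i
d^4_{3,1}: k∈[0..1] ⇒ +0.553285 -0.095241 = +0.458044;  D = -0.457999+0.006429i
d^4_{4,1}: single k=0 term ⇒ -0.167643;  D = -0.073153+0.150840i
Y_4^{m'}(θ=1.1571,φ=2.7294) and Σ D·Y over m':
  (+0.0023+0.0172i)·(-0.0242+0.3101i)  (-0.0844-0.0293i)·(-0.1267-0.3649i)  (+0.1927-0.1873i)·(+0.0250+0.0270i)  (+0.1481+0.4694i)·(+0.2982+0.1304i)  (-0.4244-0.0685i)·(-0.0988+0.0000i)  (-0.0949+0.1314i)·(-0.2982+0.1304i)  (-0.2205-0.4238i)·(+0.0250-0.0270i)  (-0.4580+0.0064i)·(+0.1267-0.3649i)  (-0.0732+0.1508i)·(-0.0242-0.3101i)
Y_4^1(R⁻¹ n̂) = +0.016480+0.332109i

Re=0.0165 Im=0.3321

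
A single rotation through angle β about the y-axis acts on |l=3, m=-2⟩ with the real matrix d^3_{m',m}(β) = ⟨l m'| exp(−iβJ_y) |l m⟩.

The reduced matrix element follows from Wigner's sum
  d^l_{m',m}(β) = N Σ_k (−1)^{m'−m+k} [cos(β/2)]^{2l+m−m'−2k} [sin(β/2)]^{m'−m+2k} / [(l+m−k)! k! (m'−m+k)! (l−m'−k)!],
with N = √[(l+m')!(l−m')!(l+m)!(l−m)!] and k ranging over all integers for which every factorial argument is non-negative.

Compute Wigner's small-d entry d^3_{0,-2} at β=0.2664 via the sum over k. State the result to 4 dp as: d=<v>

d=0.0916

d^3_{0,-2}(β=0.2664) via Wigner's sum:
c=cos(0.2664/2)=0.991142, s=sin(0.2664/2)=0.132806; N=√[6·6·1·120]=65.726707
The bounds max(0,m−m')=0 and min(l+m,l−m')=1 give 2 terms
  k=0: (−1)^2·65.7267/(12)·0.9911^4·0.1328^2 = +0.093227
  k=1: (−1)^3·65.7267/(12)·0.9911^2·0.1328^4 = -0.001674
d^3_{0,-2}(0.2664) = +0.093227 -0.001674 = +0.091553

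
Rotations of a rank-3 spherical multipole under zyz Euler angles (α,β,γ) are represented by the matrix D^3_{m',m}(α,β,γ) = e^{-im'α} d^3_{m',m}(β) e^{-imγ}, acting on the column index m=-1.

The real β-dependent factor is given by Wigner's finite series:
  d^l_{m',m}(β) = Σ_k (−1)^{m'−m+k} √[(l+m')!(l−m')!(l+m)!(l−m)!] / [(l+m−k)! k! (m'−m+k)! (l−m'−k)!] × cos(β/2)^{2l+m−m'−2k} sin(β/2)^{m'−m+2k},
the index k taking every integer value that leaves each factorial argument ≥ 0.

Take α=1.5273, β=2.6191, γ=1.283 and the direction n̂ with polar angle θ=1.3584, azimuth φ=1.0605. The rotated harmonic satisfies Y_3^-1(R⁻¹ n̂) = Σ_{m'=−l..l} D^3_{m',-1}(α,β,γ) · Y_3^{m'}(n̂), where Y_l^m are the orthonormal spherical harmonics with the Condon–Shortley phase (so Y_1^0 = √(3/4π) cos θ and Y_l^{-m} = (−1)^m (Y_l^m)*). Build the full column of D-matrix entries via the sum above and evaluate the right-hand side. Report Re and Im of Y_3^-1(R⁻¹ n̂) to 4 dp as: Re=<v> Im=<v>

Need the full column D^3_{m',-1} for m'=−3..3 at α=1.5273, β=2.6191, γ=1.283.
cos(β/2)=0.258285, sin(β/2)=0.966069
d^3_{-3,-1}: single k=2 term ⇒ +0.016086;  D = +0.014699-0.006534i
d^3_{-2,-1}: k∈[1..2] ⇒ +0.003512 -0.098254 = -0.094743;  D = +0.034683+0.088166i
d^3_{-1,-1}: k∈[0..2] ⇒ +0.000297 -0.033228 +0.348643 = +0.315712;  D = -0.298545+0.102690i
d^3_{0,-1}: k∈[0..2] ⇒ -0.003847 +0.161448 -0.752887 = -0.595286;  D = -0.168966-0.570803i
d^3_{1,-1}: k∈[0..2] ⇒ +0.024921 -0.464858 +0.812921 = +0.372984;  D = +0.361909-0.090216i
d^3_{2,-1}: k∈[0..1] ⇒ -0.098254 +0.687289 = +0.589035;  D = -0.117487-0.577199i
d^3_{3,-1}: single k=0 term ⇒ +0.225048;  D = -0.222269+0.035256i
Y_3^{m'}(θ=1.3584,φ=1.0605) and Σ D·Y over m':
  (+0.0147-0.0065i)·(-0.3894+0.0155i)  (+0.0347+0.0882i)·(-0.1076-0.1755i)  (-0.2985+0.1027i)·(-0.1200+0.2144i)  (-0.1690-0.5708i)·(-0.2185+0.0000i)  (+0.3619-0.0902i)·(+0.1200+0.2144i)  (-0.1175-0.5772i)·(-0.1076+0.1755i)  (-0.2223+0.0353i)·(+0.3894+0.0155i)
Y_3^-1(R⁻¹ n̂) = +0.146463+0.154148i

Re=0.1465 Im=0.1541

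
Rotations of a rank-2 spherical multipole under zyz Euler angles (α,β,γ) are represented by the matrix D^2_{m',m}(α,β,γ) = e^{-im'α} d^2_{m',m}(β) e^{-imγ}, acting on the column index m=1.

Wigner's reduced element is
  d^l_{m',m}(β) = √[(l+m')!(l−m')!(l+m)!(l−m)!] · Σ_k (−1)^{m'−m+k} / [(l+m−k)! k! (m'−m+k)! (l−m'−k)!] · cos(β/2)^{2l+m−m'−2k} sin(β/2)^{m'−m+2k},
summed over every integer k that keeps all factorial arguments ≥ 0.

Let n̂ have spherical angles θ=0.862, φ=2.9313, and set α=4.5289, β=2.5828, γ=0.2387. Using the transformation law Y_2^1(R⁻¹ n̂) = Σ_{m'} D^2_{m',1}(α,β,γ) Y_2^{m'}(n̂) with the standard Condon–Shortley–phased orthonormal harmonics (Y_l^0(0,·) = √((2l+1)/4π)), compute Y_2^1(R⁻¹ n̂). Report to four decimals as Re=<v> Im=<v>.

Need the full column D^2_{m',1} for m'=−2..2 at α=4.5289, β=2.5828, γ=0.2387.
cos(β/2)=0.275775, sin(β/2)=0.961222
d^2_{-2,1}: single k=3 term ⇒ +0.489843;  D = -0.402708+0.278877i
d^2_{-1,1}: k∈[2..3] ⇒ +0.210805 -0.853680 = -0.642875;  D = +0.263423+0.586427i
d^2_{0,1}: k∈[1..2] ⇒ +0.049382 -0.599933 = -0.550551;  D = -0.534941+0.130172i
d^2_{1,1}: k∈[0..1] ⇒ +0.005784 -0.210805 = -0.205021;  D = -0.011314-0.204708i
d^2_{2,1}: single k=0 term ⇒ -0.040320;  D = +0.039989+0.005158i
Y_2^{m'}(θ=0.862,φ=2.9313) and Σ D·Y over m':
  (-0.4027+0.2789i)·(+0.2032+0.0909i)  (+0.2634+0.5864i)·(-0.3733-0.0797i)  (-0.5349+0.1302i)·(+0.0855+0.0000i)  (-0.0113-0.2047i)·(+0.3733-0.0797i)  (+0.0400+0.0052i)·(+0.2032-0.0909i)
Y_2^1(R⁻¹ n̂) = -0.216476-0.286841i

Re=-0.2165 Im=-0.2868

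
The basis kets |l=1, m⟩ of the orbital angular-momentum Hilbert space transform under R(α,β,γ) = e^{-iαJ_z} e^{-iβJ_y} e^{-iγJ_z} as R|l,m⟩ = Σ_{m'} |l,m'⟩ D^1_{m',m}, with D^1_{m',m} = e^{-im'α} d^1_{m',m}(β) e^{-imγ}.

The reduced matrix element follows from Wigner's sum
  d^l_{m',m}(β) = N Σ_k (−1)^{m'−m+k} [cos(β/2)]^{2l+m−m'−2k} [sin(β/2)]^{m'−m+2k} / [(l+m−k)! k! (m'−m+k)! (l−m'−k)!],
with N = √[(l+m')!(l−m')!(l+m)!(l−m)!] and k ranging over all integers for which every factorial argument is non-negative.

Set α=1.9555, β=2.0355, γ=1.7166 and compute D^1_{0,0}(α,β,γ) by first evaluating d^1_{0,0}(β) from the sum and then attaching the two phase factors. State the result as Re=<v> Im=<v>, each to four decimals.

First d^1_{0,0}(β=2.0355), then the phase factors e^{-i(0)α} and e^{-i(0)γ}:
With c≡cos(β/2)=0.525282 and s≡sin(β/2)=0.850928, N=[1·1·1·1]^{1/2}=1.000000
k: max(0,(0)−(0))=0 … min(1+(0),1−(0))=1
  k=0: (−1)^0·1.0000/(1)·0.5253^2·0.8509^0 = +0.275921
  k=1: (−1)^1·1.0000/(1)·0.5253^0·0.8509^2 = -0.724079
d^1_{0,0}(2.0355) = +0.275921 -0.724079 = -0.448158
D = (+1.000000+0.000000i)·(-0.448158)·(+1.000000+0.000000i) = -0.448158+0.000000i

Re=-0.4482 Im=0.0000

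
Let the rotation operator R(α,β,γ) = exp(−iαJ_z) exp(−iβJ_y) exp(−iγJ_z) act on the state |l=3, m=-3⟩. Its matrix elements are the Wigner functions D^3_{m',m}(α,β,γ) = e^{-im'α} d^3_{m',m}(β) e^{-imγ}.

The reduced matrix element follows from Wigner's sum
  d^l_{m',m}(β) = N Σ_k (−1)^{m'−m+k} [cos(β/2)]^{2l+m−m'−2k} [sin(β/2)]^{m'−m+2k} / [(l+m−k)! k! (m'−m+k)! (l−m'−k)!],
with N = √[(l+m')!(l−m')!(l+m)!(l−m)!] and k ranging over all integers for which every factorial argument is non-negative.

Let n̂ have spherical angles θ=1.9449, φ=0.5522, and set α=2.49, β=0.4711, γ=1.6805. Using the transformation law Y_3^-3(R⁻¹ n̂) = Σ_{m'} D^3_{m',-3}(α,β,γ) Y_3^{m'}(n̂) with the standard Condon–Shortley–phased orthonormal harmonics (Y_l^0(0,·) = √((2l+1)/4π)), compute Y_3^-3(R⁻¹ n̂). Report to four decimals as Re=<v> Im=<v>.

Need the full column D^3_{m',-3} for m'=−3..3 at α=2.49, β=0.4711, γ=1.6805.
cos(β/2)=0.972386, sin(β/2)=0.233378
d^3_{-3,-3}: single k=0 term ⇒ +0.845342;  D = +0.844070-0.046361i
d^3_{-2,-3}: single k=0 term ⇒ -0.496969;  D = +0.411084+0.279264i
d^3_{-1,-3}: single k=0 term ⇒ +0.188591;  D = +0.059768+0.178869i
d^3_{0,-3}: single k=0 term ⇒ -0.052265;  D = -0.016892+0.049460i
d^3_{1,-3}: single k=0 term ⇒ +0.010863;  D = -0.009026+0.006045i
d^3_{2,-3}: single k=0 term ⇒ -0.001649;  D = -0.001646-0.000101i
d^3_{3,-3}: single k=0 term ⇒ +0.000162;  D = -0.000122-0.000106i
Y_3^{m'}(θ=1.9449,φ=0.5522) and Σ D·Y over m':
  (+0.8441-0.0464i)·(-0.0288-0.3353i)  (+0.4111+0.2793i)·(-0.1455+0.2890i)  (+0.0598+0.1789i)·(-0.0851+0.0524i)  (-0.0169+0.0495i)·(+0.3181+0.0000i)  (-0.0090+0.0060i)·(+0.0851+0.0524i)  (-0.0016-0.0001i)·(-0.1455-0.2890i)  (-0.0001-0.0001i)·(+0.0288-0.3353i)
Y_3^-3(R⁻¹ n̂) = -0.201171-0.199256i

Re=-0.2012 Im=-0.1993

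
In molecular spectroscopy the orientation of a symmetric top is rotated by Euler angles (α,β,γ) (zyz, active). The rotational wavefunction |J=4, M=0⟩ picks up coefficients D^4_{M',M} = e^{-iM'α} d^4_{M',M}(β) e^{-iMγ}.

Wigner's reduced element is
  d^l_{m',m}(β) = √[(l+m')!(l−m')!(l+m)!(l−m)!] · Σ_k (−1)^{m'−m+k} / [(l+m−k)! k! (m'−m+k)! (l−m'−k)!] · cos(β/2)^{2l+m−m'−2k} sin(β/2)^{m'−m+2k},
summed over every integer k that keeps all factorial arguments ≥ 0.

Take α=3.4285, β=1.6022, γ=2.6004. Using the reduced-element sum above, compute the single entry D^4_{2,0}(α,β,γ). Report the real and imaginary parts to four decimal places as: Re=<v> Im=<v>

First d^4_{2,0}(β=1.6022), then the phase factors e^{-i(2)α} and e^{-i(0)γ}:
c=cos(1.6022/2)=0.695917, s=sin(1.6022/2)=0.718122; N=√[720·2·24·24]=910.735966
k∈{0,1,2} keeps every argument non-negative
  k=0: (−1)^2·910.7360/(96)·0.6959^6·0.7181^2 = +0.555729
  k=1: (−1)^3·910.7360/(36)·0.6959^4·0.7181^4 = -1.578023
  k=2: (−1)^4·910.7360/(96)·0.6959^2·0.7181^6 = +0.630124
d^4_{2,0}(1.6022) = +0.555729 -1.578023 +0.630124 = -0.392170
D = (+0.839836-0.542840i)·(-0.392170)·(+1.000000+0.000000i) = -0.329358+0.212885i

Re=-0.3294 Im=0.2129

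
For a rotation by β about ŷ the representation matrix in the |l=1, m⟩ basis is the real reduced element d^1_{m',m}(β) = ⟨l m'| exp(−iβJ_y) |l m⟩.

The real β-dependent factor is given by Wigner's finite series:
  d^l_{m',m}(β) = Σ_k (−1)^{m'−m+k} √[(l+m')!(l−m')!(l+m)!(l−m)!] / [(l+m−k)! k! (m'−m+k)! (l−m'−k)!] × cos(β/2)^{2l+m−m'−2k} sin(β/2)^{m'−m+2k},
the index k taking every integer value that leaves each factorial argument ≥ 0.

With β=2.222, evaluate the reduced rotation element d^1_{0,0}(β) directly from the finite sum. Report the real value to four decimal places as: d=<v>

d=-0.6061

d^1_{0,0}(β=2.222) via Wigner's sum:
With c≡cos(β/2)=0.443766 and s≡sin(β/2)=0.896143, N=[1·1·1·1]^{1/2}=1.000000
The bounds max(0,m−m')=0 and min(l+m,l−m')=1 give 2 terms
  k=0: (−1)^0·1.0000/(1)·0.4438^2·0.8961^0 = +0.196928
  k=1: (−1)^1·1.0000/(1)·0.4438^0·0.8961^2 = -0.803072
d^1_{0,0}(2.222) = +0.196928 -0.803072 = -0.606144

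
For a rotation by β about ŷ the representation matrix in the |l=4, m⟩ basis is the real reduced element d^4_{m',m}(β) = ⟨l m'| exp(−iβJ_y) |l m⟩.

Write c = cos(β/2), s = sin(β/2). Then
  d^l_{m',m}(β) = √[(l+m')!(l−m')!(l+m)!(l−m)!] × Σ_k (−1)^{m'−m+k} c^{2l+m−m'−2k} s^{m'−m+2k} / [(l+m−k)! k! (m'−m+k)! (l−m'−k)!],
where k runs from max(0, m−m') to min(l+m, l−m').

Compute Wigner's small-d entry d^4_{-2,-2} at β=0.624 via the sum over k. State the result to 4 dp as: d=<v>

d^4_{-2,-2}(β=0.624) via Wigner's sum:
c=cos(0.624/2)=0.951722, s=sin(0.624/2)=0.306963; N=√[2·720·2·720]=1440.000000
Admissible k: 0..2 (factorial args all ≥0)
  k=0: (−1)^0·1440.0000/(1440)·0.9517^8·0.3070^0 = +0.673099
  k=1: (−1)^1·1440.0000/(120)·0.9517^6·0.3070^2 = -0.840256
  k=2: (−1)^2·1440.0000/(96)·0.9517^4·0.3070^4 = +0.109263
d^4_{-2,-2}(0.624) = +0.673099 -0.840256 +0.109263 = -0.057894

d=-0.0579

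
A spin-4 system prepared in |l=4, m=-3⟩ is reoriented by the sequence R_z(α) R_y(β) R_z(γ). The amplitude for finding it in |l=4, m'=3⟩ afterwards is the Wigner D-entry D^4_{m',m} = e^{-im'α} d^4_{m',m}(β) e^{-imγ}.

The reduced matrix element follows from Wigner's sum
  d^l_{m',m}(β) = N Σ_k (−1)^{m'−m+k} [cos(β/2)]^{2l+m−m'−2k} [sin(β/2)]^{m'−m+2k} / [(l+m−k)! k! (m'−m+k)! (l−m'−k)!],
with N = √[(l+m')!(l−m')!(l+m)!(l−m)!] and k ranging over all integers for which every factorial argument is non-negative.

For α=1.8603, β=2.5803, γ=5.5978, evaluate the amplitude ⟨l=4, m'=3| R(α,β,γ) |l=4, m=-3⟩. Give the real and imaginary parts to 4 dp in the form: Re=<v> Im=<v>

Re=-0.0654 Im=0.2969

D^4_{3,-3}(1.8603,2.5803,5.5978) = e^{-i·3·1.8603}·d^4_{3,-3}(2.5803)·e^{-i·-3·5.5978}. Compute d first:
Half-angle: c=0.276977, s=0.960877. N=√(5040·1·1·5040)=5040.000000
Admissible k: 0..1 (factorial args all ≥0)
  k=0: (−1)^6·5040.0000/(720)·0.2770^2·0.9609^6 = +0.422659
  k=1: (−1)^7·5040.0000/(5040)·0.2770^0·0.9609^8 = -0.726676
d^4_{3,-3}(2.5803) = +0.422659 -0.726676 = -0.304017
D = (+0.763368+0.645964i)·(-0.304017)·(-0.466526-0.884507i) = -0.065433+0.296892i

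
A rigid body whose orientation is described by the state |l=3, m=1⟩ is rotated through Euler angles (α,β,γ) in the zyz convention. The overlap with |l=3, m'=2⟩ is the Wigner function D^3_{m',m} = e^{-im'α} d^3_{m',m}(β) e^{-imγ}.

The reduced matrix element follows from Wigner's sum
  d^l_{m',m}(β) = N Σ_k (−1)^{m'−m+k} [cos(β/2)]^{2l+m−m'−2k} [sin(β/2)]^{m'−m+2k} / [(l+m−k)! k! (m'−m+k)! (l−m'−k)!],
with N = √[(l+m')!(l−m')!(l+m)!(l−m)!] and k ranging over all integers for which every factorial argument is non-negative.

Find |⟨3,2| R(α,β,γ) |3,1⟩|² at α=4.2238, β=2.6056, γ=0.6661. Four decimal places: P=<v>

P=0.0103

Split into d^3_{2,1}(β=2.6056) × two z-phases.
c=cos(2.6056/2)=0.264800, s=sin(2.6056/2)=0.964303; N=√[120·1·24·2]=75.894664
Admissible k: 0..1 (factorial args all ≥0)
  k=0: (−1)^1·75.8947/(24)·0.2648^5·0.9643^1 = -0.003970
  k=1: (−1)^2·75.8947/(12)·0.2648^3·0.9643^3 = +0.105299
d^3_{2,1}(2.6056) = -0.003970 +0.105299 = +0.101329
|D^3_{2,1}|² = |d^3_{2,1}(β)|² = (+0.101329)² = 0.010268 (the z-rotation phases have unit modulus)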